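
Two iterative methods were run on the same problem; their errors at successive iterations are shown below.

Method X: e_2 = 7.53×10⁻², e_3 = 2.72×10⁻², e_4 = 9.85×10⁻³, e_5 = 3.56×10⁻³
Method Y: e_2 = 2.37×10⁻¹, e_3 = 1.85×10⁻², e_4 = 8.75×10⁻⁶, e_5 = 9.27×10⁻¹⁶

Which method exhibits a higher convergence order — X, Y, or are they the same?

Method X: p ≈ ln(3.56×10⁻³/9.85×10⁻³)/ln(9.85×10⁻³/2.72×10⁻²) ≈ 1.00.
Method Y: p ≈ ln(9.27×10⁻¹⁶/8.75×10⁻⁶)/ln(8.75×10⁻⁶/1.85×10⁻²) ≈ 3.00.
Method Y has the higher order (≈3.0 vs ≈1.0).

Y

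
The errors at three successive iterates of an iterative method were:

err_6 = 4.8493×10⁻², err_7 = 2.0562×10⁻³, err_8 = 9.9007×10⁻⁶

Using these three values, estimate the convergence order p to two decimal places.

p ≈ ln(err_8/err_7) / ln(err_7/err_6)
  = ln(9.9007×10⁻⁶/2.0562×10⁻³) / ln(2.0562×10⁻³/4.8493×10⁻²)
  = ln(0.00481505) / ln(0.042402)
  = -5.33601 / -3.16056 ≈ 1.68831

1.69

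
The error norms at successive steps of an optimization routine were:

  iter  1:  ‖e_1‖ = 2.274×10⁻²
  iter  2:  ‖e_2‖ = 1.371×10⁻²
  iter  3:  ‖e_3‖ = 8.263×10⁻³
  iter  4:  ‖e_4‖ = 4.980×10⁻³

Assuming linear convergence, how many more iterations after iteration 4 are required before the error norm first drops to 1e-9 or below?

31

Rate ρ ≈ ‖e_4‖/‖e_3‖ = 4.980×10⁻³/8.263×10⁻³ = 0.6027.
After j more steps, ‖e_{4+j}‖ ≈ 4.980×10⁻³·ρ^j; need ρ^j ≤ 1e-9/4.980×10⁻³ = 2.00803e-07.
j ≥ ln(2.00803e-07)/ln(0.6027) = -15.4209/-0.50634 = 30.456.
So 31 more iterations are needed.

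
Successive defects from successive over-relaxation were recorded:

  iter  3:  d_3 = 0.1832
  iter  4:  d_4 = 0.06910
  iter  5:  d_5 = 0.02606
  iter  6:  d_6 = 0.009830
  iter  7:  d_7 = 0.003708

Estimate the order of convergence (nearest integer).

Consecutive ratios: d_7/d_6 = 0.003708/0.009830 = 0.377213, d_6/d_5 = 0.009830/0.02606 = 0.377206.
p ≈ ln(0.377213)/ln(0.377206) = -0.9749/-0.9750 ≈ 1.00.
So the convergence is linear (order 1).

1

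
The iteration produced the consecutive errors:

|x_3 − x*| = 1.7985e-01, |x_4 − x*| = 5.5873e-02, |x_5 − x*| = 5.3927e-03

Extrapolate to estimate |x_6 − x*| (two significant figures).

First estimate the order: p ≈ ln(|x_5 − x*|/|x_4 − x*|) / ln(|x_4 − x*|/|x_3 − x*|) = ln(5.3927e-03/5.5873e-02)/ln(5.5873e-02/1.7985e-01) = ln(0.0965171)/ln(0.310664) ≈ 2.0000.
Then |x_6 − x*| ≈ |x_5 − x*|·(|x_5 − x*|/|x_4 − x*|)^p = 5.3927e-03·(0.0965171)^2.0000 = 5.3927e-03·0.00931555 ≈ 5.024e-05.

5.0e-5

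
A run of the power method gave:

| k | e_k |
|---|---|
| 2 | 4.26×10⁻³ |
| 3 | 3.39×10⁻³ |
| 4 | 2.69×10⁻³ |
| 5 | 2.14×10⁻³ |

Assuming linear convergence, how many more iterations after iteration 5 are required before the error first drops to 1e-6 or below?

34

Rate ρ ≈ e_5/e_4 = 2.14×10⁻³/2.69×10⁻³ = 0.7955.
After j more steps, e_{5+j} ≈ 2.14×10⁻³·ρ^j; need ρ^j ≤ 1e-6/2.14×10⁻³ = 0.00046729.
j ≥ ln(0.00046729)/ln(0.7955) = -7.6686/-0.22878 = 33.520.
So 34 more iterations are needed.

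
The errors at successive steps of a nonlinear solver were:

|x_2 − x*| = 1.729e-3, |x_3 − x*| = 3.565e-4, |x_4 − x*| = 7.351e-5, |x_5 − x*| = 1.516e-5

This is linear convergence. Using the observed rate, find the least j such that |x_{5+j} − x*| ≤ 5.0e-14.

13

Rate ρ ≈ |x_5 − x*|/|x_4 − x*| = 1.516e-5/7.351e-5 = 0.2062.
After j more steps, |x_{5+j} − x*| ≈ 1.516e-5·ρ^j; need ρ^j ≤ 5.0e-14/1.516e-5 = 3.29815e-09.
j ≥ ln(3.29815e-09)/ln(0.2062) = -19.5299/-1.57891 = 12.369.
So 13 more iterations are needed.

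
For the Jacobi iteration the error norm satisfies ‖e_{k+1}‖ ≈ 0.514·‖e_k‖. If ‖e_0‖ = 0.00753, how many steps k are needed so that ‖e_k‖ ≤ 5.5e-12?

32

After k steps, ‖e_k‖ ≈ 0.00753·0.514^k.
Need 0.514^k ≤ 5.5e-12/0.00753 = 7.30412e-10.
k ≥ ln(7.30412e-10)/ln(0.514) = -21.0374/-0.66553 = 31.610.
Smallest integer k = 32.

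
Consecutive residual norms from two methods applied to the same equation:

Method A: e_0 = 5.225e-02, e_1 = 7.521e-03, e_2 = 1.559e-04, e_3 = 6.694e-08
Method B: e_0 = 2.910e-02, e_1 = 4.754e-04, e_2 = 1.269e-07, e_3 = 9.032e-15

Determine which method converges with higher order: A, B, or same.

same

Method A: p ≈ ln(6.694e-08/1.559e-04)/ln(1.559e-04/7.521e-03) ≈ 2.00.
Method B: p ≈ ln(9.032e-15/1.269e-07)/ln(1.269e-07/4.754e-04) ≈ 2.00.
Both orders ≈ 2.0 — effectively the same.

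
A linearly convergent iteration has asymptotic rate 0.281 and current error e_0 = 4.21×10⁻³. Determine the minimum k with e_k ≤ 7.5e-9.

After k steps, e_k ≈ 4.21×10⁻³·0.281^k.
Need 0.281^k ≤ 7.5e-9/4.21×10⁻³ = 1.78147e-06.
k ≥ ln(1.78147e-06)/ln(0.281) = -13.2381/-1.26940 = 10.429.
Smallest integer k = 11.

11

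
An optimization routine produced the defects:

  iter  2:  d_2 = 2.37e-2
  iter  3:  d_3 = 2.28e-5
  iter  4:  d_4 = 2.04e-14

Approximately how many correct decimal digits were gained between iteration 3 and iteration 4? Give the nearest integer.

Digits gained ≈ log₁₀(d_3/d_4) = log₁₀(2.28e-5/2.04e-14) = log₁₀(1.11765e+09) ≈ 9.048.

9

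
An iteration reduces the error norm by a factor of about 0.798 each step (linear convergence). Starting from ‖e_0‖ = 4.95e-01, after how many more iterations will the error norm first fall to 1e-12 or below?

After k steps, ‖e_k‖ ≈ 4.95e-01·0.798^k.
Need 0.798^k ≤ 1e-12/4.95e-01 = 2.0202e-12.
k ≥ ln(2.0202e-12)/ln(0.798) = -26.9278/-0.22565 = 119.334.
Smallest integer k = 120.

120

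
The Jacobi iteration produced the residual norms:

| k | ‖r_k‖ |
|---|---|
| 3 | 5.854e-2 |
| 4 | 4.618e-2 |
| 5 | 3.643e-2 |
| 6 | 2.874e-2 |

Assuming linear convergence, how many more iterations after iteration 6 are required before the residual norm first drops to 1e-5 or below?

Rate ρ ≈ ‖r_6‖/‖r_5‖ = 2.874e-2/3.643e-2 = 0.7889.
After j more steps, ‖r_{6+j}‖ ≈ 2.874e-2·ρ^j; need ρ^j ≤ 1e-5/2.874e-2 = 0.000347947.
j ≥ ln(0.000347947)/ln(0.7889) = -7.9635/-0.23712 = 33.584.
So 34 more iterations are needed.

34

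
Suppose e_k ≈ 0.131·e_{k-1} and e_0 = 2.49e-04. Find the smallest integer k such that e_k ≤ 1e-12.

10

After k steps, e_k ≈ 2.49e-04·0.131^k.
Need 0.131^k ≤ 1e-12/2.49e-04 = 4.01606e-09.
k ≥ ln(4.01606e-09)/ln(0.131) = -19.3330/-2.03256 = 9.512.
Smallest integer k = 10.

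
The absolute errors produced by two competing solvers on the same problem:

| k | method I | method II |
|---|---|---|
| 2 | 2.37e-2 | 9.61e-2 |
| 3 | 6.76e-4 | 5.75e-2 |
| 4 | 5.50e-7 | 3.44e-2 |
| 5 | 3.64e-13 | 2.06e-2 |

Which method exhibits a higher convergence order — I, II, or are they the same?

I

Method I: p ≈ ln(3.64e-13/5.50e-7)/ln(5.50e-7/6.76e-4) ≈ 2.00.
Method II: p ≈ ln(2.06e-2/3.44e-2)/ln(3.44e-2/5.75e-2) ≈ 1.00.
Method I has the higher order (≈2.0 vs ≈1.0).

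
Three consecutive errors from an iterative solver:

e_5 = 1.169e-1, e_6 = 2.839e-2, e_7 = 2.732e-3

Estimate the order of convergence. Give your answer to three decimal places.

1.654

p ≈ ln(e_7/e_6) / ln(e_6/e_5)
  = ln(2.732e-3/2.839e-2) / ln(2.839e-2/1.169e-1)
  = ln(0.0962311) / ln(0.242857)
  = -2.341003 / -1.415282 ≈ 1.654089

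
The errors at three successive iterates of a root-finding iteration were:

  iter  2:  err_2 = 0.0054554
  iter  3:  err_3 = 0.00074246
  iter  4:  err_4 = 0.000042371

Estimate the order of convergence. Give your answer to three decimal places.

1.436

p ≈ ln(err_4/err_3) / ln(err_3/err_2)
  = ln(0.000042371/0.00074246) / ln(0.00074246/0.0054554)
  = ln(0.0570684) / ln(0.136096)
  = -2.863505 / -1.994395 ≈ 1.435776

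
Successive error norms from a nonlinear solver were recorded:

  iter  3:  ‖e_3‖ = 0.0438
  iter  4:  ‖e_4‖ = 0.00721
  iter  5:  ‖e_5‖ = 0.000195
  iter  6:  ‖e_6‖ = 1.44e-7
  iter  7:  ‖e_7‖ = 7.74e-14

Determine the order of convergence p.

Consecutive ratios: ‖e_7‖/‖e_6‖ = 7.74e-14/1.44e-7 = 5.375e-07, ‖e_6‖/‖e_5‖ = 1.44e-7/0.000195 = 0.000738462.
p ≈ ln(5.375e-07)/ln(0.000738462) = -14.4363/-7.2109 ≈ 2.00.
So the convergence is quadratic (order 2).

2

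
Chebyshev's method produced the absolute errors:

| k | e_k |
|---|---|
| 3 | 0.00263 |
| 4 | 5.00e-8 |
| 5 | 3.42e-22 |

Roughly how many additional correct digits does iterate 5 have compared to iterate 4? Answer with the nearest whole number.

14

Digits gained ≈ log₁₀(e_4/e_5) = log₁₀(5.00e-8/3.42e-22) = log₁₀(1.46199e+14) ≈ 14.165.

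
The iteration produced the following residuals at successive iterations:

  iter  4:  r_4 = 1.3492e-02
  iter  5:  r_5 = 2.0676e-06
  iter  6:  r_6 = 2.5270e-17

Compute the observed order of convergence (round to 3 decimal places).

2.861

p ≈ ln(r_6/r_5) / ln(r_5/r_4)
  = ln(2.5270e-17/2.0676e-06) / ln(2.0676e-06/1.3492e-02)
  = ln(1.22219e-11) / ln(0.000153246)
  = -25.127792 / -8.783466 ≈ 2.860806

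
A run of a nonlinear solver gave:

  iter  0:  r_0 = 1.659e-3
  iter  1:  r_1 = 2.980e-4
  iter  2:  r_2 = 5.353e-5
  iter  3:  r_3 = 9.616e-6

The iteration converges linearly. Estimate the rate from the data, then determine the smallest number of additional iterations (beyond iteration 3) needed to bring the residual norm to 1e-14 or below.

13

Rate ρ ≈ r_3/r_2 = 9.616e-6/5.353e-5 = 0.1796.
After j more steps, r_{3+j} ≈ 9.616e-6·ρ^j; need ρ^j ≤ 1e-14/9.616e-6 = 1.03993e-09.
j ≥ ln(1.03993e-09)/ln(0.1796) = -20.6841/-1.71702 = 12.047.
So 13 more iterations are needed.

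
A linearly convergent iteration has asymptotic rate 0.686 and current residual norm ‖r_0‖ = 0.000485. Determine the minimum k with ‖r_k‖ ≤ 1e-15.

72

After k steps, ‖r_k‖ ≈ 0.000485·0.686^k.
Need 0.686^k ≤ 1e-15/0.000485 = 2.06186e-12.
k ≥ ln(2.06186e-12)/ln(0.686) = -26.9074/-0.37688 = 71.395.
Smallest integer k = 72.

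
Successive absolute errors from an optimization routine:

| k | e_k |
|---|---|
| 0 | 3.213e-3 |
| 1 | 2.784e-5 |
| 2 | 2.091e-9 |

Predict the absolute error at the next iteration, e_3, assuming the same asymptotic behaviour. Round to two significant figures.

1.2e-17

First estimate the order: p ≈ ln(e_2/e_1) / ln(e_1/e_0) = ln(2.091e-9/2.784e-5)/ln(2.784e-5/3.213e-3) = ln(7.51078e-05)/ln(0.0086648) ≈ 1.9999.
Then e_3 ≈ e_2·(e_2/e_1)^p = 2.091e-9·(7.51078e-05)^1.9999 = 2.091e-9·5.64654e-09 ≈ 1.181e-17.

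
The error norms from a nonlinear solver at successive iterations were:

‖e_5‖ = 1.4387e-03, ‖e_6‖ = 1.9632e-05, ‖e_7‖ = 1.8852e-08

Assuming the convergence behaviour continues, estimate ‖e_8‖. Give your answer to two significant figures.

First estimate the order: p ≈ ln(‖e_7‖/‖e_6‖) / ln(‖e_6‖/‖e_5‖) = ln(1.8852e-08/1.9632e-05)/ln(1.9632e-05/1.4387e-03) = ln(0.000960269)/ln(0.0136457) ≈ 1.6180.
Then ‖e_8‖ ≈ ‖e_7‖·(‖e_7‖/‖e_6‖)^p = 1.8852e-08·(0.000960269)^1.6180 = 1.8852e-08·1.31073e-05 ≈ 2.471e-13.

2.5e-13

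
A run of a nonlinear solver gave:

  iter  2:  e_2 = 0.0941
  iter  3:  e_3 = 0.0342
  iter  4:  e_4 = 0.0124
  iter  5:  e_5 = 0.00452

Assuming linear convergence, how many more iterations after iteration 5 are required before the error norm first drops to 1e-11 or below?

20

Rate ρ ≈ e_5/e_4 = 0.00452/0.0124 = 0.3645.
After j more steps, e_{5+j} ≈ 0.00452·ρ^j; need ρ^j ≤ 1e-11/0.00452 = 2.21239e-09.
j ≥ ln(2.21239e-09)/ln(0.3645) = -19.9292/-1.00923 = 19.747.
So 20 more iterations are needed.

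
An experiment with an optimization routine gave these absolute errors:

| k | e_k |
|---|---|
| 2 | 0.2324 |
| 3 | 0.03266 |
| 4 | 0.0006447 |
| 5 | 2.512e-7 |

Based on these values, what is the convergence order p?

2

Consecutive ratios: e_5/e_4 = 2.512e-7/0.0006447 = 0.000389639, e_4/e_3 = 0.0006447/0.03266 = 0.0197397.
p ≈ ln(0.000389639)/ln(0.0197397) = -7.8503/-3.9251 ≈ 2.00.
So the convergence is quadratic (order 2).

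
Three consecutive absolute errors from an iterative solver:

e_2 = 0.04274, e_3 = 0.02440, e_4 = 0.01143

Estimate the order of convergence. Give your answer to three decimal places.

1.353

p ≈ ln(e_4/e_3) / ln(e_3/e_2)
  = ln(0.01143/0.02440) / ln(0.02440/0.04274)
  = ln(0.468443) / ln(0.570894)
  = -0.758341 / -0.560552 ≈ 1.352847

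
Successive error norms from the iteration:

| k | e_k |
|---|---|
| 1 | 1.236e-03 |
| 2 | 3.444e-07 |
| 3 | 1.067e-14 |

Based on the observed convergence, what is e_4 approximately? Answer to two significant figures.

1.5e-30

First estimate the order: p ≈ ln(e_3/e_2) / ln(e_2/e_1) = ln(1.067e-14/3.444e-07)/ln(3.444e-07/1.236e-03) = ln(3.09814e-08)/ln(0.000278641) ≈ 2.1122.
Then e_4 ≈ e_3·(e_3/e_2)^p = 1.067e-14·(3.09814e-08)^2.1122 = 1.067e-14·1.37944e-16 ≈ 1.472e-30.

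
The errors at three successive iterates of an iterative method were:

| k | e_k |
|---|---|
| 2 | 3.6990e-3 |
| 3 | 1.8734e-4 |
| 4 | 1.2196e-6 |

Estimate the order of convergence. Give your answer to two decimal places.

p ≈ ln(e_4/e_3) / ln(e_3/e_2)
  = ln(1.2196e-6/1.8734e-4) / ln(1.8734e-4/3.6990e-3)
  = ln(0.00651009) / ln(0.0506461)
  = -5.03440 / -2.98289 ≈ 1.68776

1.69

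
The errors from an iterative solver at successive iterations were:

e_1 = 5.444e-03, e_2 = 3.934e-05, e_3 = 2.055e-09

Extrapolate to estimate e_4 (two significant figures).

First estimate the order: p ≈ ln(e_3/e_2) / ln(e_2/e_1) = ln(2.055e-09/3.934e-05)/ln(3.934e-05/5.444e-03) = ln(5.22369e-05)/ln(0.0072263) ≈ 1.9999.
Then e_4 ≈ e_3·(e_3/e_2)^p = 2.055e-09·(5.22369e-05)^1.9999 = 2.055e-09·2.73139e-09 ≈ 5.613e-18.

5.6e-18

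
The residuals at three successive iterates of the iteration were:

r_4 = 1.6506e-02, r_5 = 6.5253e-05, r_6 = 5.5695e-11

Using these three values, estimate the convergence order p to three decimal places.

p ≈ ln(r_6/r_5) / ln(r_5/r_4)
  = ln(5.5695e-11/6.5253e-05) / ln(6.5253e-05/1.6506e-02)
  = ln(8.53524e-07) / ln(0.00395329)
  = -13.973892 / -5.533207 ≈ 2.525460

2.525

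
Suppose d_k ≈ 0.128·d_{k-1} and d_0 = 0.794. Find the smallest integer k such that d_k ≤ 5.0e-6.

6

After k steps, d_k ≈ 0.794·0.128^k.
Need 0.128^k ≤ 5.0e-6/0.794 = 6.29723e-06.
k ≥ ln(6.29723e-06)/ln(0.128) = -11.9754/-2.05573 = 5.825.
Smallest integer k = 6.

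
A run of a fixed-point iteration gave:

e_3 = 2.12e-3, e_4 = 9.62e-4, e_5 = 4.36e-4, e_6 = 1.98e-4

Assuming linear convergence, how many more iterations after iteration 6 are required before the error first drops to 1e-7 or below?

Rate ρ ≈ e_6/e_5 = 1.98e-4/4.36e-4 = 0.4541.
After j more steps, e_{6+j} ≈ 1.98e-4·ρ^j; need ρ^j ≤ 1e-7/1.98e-4 = 0.000505051.
j ≥ ln(0.000505051)/ln(0.4541) = -7.5909/-0.78944 = 9.616.
So 10 more iterations are needed.

10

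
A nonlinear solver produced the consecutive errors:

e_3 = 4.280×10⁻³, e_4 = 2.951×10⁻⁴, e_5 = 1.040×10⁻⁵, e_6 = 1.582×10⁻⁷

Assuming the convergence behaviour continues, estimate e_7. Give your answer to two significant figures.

8.4e-10

First estimate the order: p ≈ ln(e_6/e_5) / ln(e_5/e_4) = ln(1.582×10⁻⁷/1.040×10⁻⁵)/ln(1.040×10⁻⁵/2.951×10⁻⁴) = ln(0.0152115)/ln(0.0352423) ≈ 1.2511.
Then e_7 ≈ e_6·(e_6/e_5)^p = 1.582×10⁻⁷·(0.0152115)^1.2511 = 1.582×10⁻⁷·0.0053176 ≈ 8.412e-10.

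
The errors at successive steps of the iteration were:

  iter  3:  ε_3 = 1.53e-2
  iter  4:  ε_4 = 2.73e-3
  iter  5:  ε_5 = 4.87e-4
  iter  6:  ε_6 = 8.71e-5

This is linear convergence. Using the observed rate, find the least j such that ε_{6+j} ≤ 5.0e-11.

9

Rate ρ ≈ ε_6/ε_5 = 8.71e-5/4.87e-4 = 0.1789.
After j more steps, ε_{6+j} ≈ 8.71e-5·ρ^j; need ρ^j ≤ 5.0e-11/8.71e-5 = 5.74053e-07.
j ≥ ln(5.74053e-07)/ln(0.1789) = -14.3705/-1.72093 = 8.350.
So 9 more iterations are needed.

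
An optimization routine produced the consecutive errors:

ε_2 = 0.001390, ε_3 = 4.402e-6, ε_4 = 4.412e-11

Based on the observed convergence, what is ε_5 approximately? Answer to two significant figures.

4.4e-21

First estimate the order: p ≈ ln(ε_4/ε_3) / ln(ε_3/ε_2) = ln(4.412e-11/4.402e-6)/ln(4.402e-6/0.001390) = ln(1.00227e-05)/ln(0.00316691) ≈ 2.0001.
Then ε_5 ≈ ε_4·(ε_4/ε_3)^p = 4.412e-11·(1.00227e-05)^2.0001 = 4.412e-11·1.00339e-10 ≈ 4.427e-21.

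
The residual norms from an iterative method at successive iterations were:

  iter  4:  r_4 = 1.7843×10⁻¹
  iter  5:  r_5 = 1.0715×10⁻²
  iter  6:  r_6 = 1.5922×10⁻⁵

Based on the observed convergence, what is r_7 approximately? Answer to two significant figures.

4.5e-12

First estimate the order: p ≈ ln(r_6/r_5) / ln(r_5/r_4) = ln(1.5922×10⁻⁵/1.0715×10⁻²)/ln(1.0715×10⁻²/1.7843×10⁻¹) = ln(0.00148595)/ln(0.0600516) ≈ 2.3152.
Then r_7 ≈ r_6·(r_6/r_5)^p = 1.5922×10⁻⁵·(0.00148595)^2.3152 = 1.5922×10⁻⁵·2.83546e-07 ≈ 4.515e-12.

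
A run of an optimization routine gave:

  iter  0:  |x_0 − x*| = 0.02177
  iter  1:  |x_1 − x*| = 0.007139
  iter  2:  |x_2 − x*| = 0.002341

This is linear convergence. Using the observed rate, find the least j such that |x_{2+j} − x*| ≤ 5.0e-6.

6

Rate ρ ≈ |x_2 − x*|/|x_1 − x*| = 0.002341/0.007139 = 0.3279.
After j more steps, |x_{2+j} − x*| ≈ 0.002341·ρ^j; need ρ^j ≤ 5.0e-6/0.002341 = 0.00213584.
j ≥ ln(0.00213584)/ln(0.3279) = -6.1489/-1.11505 = 5.514.
So 6 more iterations are needed.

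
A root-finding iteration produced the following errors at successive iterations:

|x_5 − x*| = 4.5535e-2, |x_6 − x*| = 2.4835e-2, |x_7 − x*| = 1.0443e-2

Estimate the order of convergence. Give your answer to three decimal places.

p ≈ ln(|x_7 − x*|/|x_6 − x*|) / ln(|x_6 − x*|/|x_5 − x*|)
  = ln(1.0443e-2/2.4835e-2) / ln(2.4835e-2/4.5535e-2)
  = ln(0.420495) / ln(0.545405)
  = -0.866323 / -0.606227 ≈ 1.429041

1.429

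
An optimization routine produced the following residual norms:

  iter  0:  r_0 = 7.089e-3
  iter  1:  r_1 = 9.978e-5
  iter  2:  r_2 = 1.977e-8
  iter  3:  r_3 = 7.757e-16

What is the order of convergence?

Consecutive ratios: r_3/r_2 = 7.757e-16/1.977e-8 = 3.92362e-08, r_2/r_1 = 1.977e-8/9.978e-5 = 0.000198136.
p ≈ ln(3.92362e-08)/ln(0.000198136) = -17.0537/-8.5266 ≈ 2.00.
So the convergence is quadratic (order 2).

2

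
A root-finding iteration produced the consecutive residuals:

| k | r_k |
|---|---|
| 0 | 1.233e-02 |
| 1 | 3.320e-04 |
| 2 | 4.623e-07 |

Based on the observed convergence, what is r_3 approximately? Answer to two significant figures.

2.9e-12

First estimate the order: p ≈ ln(r_2/r_1) / ln(r_1/r_0) = ln(4.623e-07/3.320e-04)/ln(3.320e-04/1.233e-02) = ln(0.00139247)/ln(0.0269262) ≈ 1.8194.
Then r_3 ≈ r_2·(r_2/r_1)^p = 4.623e-07·(0.00139247)^1.8194 = 4.623e-07·6.35922e-06 ≈ 2.94e-12.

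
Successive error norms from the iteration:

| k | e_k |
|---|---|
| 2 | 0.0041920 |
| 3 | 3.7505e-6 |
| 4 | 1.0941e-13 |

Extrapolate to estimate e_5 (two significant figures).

First estimate the order: p ≈ ln(e_4/e_3) / ln(e_3/e_2) = ln(1.0941e-13/3.7505e-6)/ln(3.7505e-6/0.0041920) = ln(2.91721e-08)/ln(0.00089468) ≈ 2.4719.
Then e_5 ≈ e_4·(e_4/e_3)^p = 1.0941e-13·(2.91721e-08)^2.4719 = 1.0941e-13·2.36676e-19 ≈ 2.589e-32.

2.6e-32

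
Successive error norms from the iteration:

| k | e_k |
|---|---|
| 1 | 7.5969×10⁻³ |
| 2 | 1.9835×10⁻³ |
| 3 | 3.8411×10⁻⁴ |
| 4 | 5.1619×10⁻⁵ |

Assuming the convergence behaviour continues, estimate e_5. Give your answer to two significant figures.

First estimate the order: p ≈ ln(e_4/e_3) / ln(e_3/e_2) = ln(5.1619×10⁻⁵/3.8411×10⁻⁴)/ln(3.8411×10⁻⁴/1.9835×10⁻³) = ln(0.134386)/ln(0.193653) ≈ 1.2225.
Then e_5 ≈ e_4·(e_4/e_3)^p = 5.1619×10⁻⁵·(0.134386)^1.2225 = 5.1619×10⁻⁵·0.085983 ≈ 4.438e-06.

4.4e-6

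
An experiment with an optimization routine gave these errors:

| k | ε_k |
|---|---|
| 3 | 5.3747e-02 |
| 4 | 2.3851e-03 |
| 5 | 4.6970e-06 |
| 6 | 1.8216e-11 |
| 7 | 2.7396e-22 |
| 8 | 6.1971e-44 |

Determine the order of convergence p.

2

Consecutive ratios: ε_8/ε_7 = 6.1971e-44/2.7396e-22 = 2.26205e-22, ε_7/ε_6 = 2.7396e-22/1.8216e-11 = 1.50395e-11.
p ≈ ln(2.26205e-22)/ln(1.50395e-11) = -49.8406/-24.9203 ≈ 2.00.
So the convergence is quadratic (order 2).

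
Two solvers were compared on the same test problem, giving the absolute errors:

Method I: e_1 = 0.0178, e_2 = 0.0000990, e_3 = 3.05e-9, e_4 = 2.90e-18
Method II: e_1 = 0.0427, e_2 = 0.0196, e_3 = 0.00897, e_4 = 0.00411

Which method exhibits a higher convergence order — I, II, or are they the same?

Method I: p ≈ ln(2.90e-18/3.05e-9)/ln(3.05e-9/0.0000990) ≈ 2.00.
Method II: p ≈ ln(0.00411/0.00897)/ln(0.00897/0.0196) ≈ 1.00.
Method I has the higher order (≈2.0 vs ≈1.0).

I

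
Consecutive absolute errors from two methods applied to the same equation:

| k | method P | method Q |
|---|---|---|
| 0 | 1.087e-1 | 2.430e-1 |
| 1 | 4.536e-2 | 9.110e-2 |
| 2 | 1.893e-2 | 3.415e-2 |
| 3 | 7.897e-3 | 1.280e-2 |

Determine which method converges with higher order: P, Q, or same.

Method P: p ≈ ln(7.897e-3/1.893e-2)/ln(1.893e-2/4.536e-2) ≈ 1.00.
Method Q: p ≈ ln(1.280e-2/3.415e-2)/ln(3.415e-2/9.110e-2) ≈ 1.00.
Both orders ≈ 1.0 — effectively the same.

same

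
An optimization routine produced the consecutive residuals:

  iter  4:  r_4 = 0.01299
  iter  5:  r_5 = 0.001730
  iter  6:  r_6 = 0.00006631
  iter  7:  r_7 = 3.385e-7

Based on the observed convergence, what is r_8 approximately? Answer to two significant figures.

First estimate the order: p ≈ ln(r_7/r_6) / ln(r_6/r_5) = ln(3.385e-7/0.00006631)/ln(0.00006631/0.001730) = ln(0.00510481)/ln(0.0383295) ≈ 1.6181.
Then r_8 ≈ r_7·(r_7/r_6)^p = 3.385e-7·(0.00510481)^1.6181 = 3.385e-7·0.000195561 ≈ 6.62e-11.

6.6e-11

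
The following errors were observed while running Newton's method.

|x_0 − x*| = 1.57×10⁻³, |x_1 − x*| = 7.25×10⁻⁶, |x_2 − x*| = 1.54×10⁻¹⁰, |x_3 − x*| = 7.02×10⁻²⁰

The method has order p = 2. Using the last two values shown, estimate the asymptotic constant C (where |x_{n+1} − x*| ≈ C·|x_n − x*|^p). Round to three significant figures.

C ≈ |x_3 − x*| / |x_2 − x*|^2
  = 7.02×10⁻²⁰ / (1.54×10⁻¹⁰)^2
  = 7.02×10⁻²⁰ / 2.3716e-20 ≈ 2.96

2.96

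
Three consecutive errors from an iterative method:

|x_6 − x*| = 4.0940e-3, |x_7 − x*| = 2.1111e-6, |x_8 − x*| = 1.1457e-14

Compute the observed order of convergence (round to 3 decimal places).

2.514

p ≈ ln(|x_8 − x*|/|x_7 − x*|) / ln(|x_7 − x*|/|x_6 − x*|)
  = ln(1.1457e-14/2.1111e-6) / ln(2.1111e-6/4.0940e-3)
  = ln(5.42703e-09) / ln(0.000515657)
  = -19.031874 / -7.570069 ≈ 2.514095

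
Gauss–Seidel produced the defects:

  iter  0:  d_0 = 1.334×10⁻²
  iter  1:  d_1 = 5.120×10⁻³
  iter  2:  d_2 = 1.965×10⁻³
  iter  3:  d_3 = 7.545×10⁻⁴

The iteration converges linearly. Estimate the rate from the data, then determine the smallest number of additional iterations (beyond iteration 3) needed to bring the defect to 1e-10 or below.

Rate ρ ≈ d_3/d_2 = 7.545×10⁻⁴/1.965×10⁻³ = 0.3840.
After j more steps, d_{3+j} ≈ 7.545×10⁻⁴·ρ^j; need ρ^j ≤ 1e-10/7.545×10⁻⁴ = 1.32538e-07.
j ≥ ln(1.32538e-07)/ln(0.3840) = -15.8364/-0.95711 = 16.546.
So 17 more iterations are needed.

17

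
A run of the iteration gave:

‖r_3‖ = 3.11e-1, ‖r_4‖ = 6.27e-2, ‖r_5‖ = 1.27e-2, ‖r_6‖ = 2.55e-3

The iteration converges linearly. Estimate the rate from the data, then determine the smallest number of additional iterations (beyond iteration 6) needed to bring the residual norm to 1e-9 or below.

10

Rate ρ ≈ ‖r_6‖/‖r_5‖ = 2.55e-3/1.27e-2 = 0.2008.
After j more steps, ‖r_{6+j}‖ ≈ 2.55e-3·ρ^j; need ρ^j ≤ 1e-9/2.55e-3 = 3.92157e-07.
j ≥ ln(3.92157e-07)/ln(0.2008) = -14.7516/-1.60545 = 9.188.
So 10 more iterations are needed.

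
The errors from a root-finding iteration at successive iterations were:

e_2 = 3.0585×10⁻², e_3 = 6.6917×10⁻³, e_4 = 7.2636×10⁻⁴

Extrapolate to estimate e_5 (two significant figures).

First estimate the order: p ≈ ln(e_4/e_3) / ln(e_3/e_2) = ln(7.2636×10⁻⁴/6.6917×10⁻³)/ln(6.6917×10⁻³/3.0585×10⁻²) = ln(0.108546)/ln(0.21879) ≈ 1.4613.
Then e_5 ≈ e_4·(e_4/e_3)^p = 7.2636×10⁻⁴·(0.108546)^1.4613 = 7.2636×10⁻⁴·0.0389711 ≈ 2.831e-05.

2.8e-5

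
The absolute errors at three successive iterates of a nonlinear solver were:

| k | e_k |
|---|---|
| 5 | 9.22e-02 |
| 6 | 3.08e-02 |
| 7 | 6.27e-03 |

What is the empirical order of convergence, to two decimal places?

1.45

p ≈ ln(e_7/e_6) / ln(e_6/e_5)
  = ln(6.27e-03/3.08e-02) / ln(3.08e-02/9.22e-02)
  = ln(0.203571) / ln(0.334056)
  = -1.59174 / -1.09645 ≈ 1.45172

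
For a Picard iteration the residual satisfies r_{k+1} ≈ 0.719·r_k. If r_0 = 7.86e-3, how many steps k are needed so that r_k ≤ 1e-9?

49

After k steps, r_k ≈ 7.86e-3·0.719^k.
Need 0.719^k ≤ 1e-9/7.86e-3 = 1.27226e-07.
k ≥ ln(1.27226e-07)/ln(0.719) = -15.8773/-0.32989 = 48.129.
Smallest integer k = 49.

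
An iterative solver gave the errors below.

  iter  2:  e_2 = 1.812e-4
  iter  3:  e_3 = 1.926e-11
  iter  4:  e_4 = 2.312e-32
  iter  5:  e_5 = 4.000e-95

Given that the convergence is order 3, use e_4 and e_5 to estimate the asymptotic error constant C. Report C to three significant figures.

3.24

C ≈ e_5 / e_4^3
  = 4.000e-95 / (2.312e-32)^3
  = 4.000e-95 / 1.23584e-95 ≈ 3.2367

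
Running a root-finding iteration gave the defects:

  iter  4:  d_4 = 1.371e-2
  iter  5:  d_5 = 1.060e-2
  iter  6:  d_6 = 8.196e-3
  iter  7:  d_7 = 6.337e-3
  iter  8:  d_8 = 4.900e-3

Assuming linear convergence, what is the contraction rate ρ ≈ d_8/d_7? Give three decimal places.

ρ ≈ d_8/d_7 = 4.900e-3/6.337e-3 = 0.77324

0.773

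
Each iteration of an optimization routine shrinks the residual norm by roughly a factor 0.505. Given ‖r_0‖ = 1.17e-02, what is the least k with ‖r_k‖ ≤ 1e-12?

After k steps, ‖r_k‖ ≈ 1.17e-02·0.505^k.
Need 0.505^k ≤ 1e-12/1.17e-02 = 8.54701e-11.
k ≥ ln(8.54701e-11)/ln(0.505) = -23.1829/-0.68320 = 33.933.
Smallest integer k = 34.

34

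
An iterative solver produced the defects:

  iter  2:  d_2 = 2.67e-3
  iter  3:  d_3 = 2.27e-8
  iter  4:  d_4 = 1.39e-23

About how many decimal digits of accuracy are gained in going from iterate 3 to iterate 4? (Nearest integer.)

15

Digits gained ≈ log₁₀(d_3/d_4) = log₁₀(2.27e-8/1.39e-23) = log₁₀(1.63309e+15) ≈ 15.213.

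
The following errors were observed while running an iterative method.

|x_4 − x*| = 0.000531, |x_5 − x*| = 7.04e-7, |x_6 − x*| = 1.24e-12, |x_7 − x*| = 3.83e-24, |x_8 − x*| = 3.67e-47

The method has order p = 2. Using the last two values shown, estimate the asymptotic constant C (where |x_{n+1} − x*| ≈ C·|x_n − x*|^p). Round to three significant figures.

C ≈ |x_8 − x*| / |x_7 − x*|^2
  = 3.67e-47 / (3.83e-24)^2
  = 3.67e-47 / 1.46689e-47 ≈ 2.5019

2.50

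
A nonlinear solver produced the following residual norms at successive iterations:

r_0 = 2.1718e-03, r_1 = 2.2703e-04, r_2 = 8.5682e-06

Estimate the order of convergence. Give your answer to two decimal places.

1.45

p ≈ ln(r_2/r_1) / ln(r_1/r_0)
  = ln(8.5682e-06/2.2703e-04) / ln(2.2703e-04/2.1718e-03)
  = ln(0.0377404) / ln(0.104535)
  = -3.27702 / -2.25823 ≈ 1.45115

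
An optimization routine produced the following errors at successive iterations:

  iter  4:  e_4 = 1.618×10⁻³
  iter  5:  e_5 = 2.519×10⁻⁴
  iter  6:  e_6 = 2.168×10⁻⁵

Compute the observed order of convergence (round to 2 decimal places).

1.32

p ≈ ln(e_6/e_5) / ln(e_5/e_4)
  = ln(2.168×10⁻⁵/2.519×10⁻⁴) / ln(2.519×10⁻⁴/1.618×10⁻³)
  = ln(0.0860659) / ln(0.155686)
  = -2.45264 / -1.85991 ≈ 1.31869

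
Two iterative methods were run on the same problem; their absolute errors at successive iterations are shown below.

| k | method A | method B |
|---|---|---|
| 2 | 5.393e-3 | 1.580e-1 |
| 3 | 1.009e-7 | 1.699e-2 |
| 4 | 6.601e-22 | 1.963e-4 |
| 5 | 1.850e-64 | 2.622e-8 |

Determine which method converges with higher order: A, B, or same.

A

Method A: p ≈ ln(1.850e-64/6.601e-22)/ln(6.601e-22/1.009e-7) ≈ 3.00.
Method B: p ≈ ln(2.622e-8/1.963e-4)/ln(1.963e-4/1.699e-2) ≈ 2.00.
Method A has the higher order (≈3.0 vs ≈2.0).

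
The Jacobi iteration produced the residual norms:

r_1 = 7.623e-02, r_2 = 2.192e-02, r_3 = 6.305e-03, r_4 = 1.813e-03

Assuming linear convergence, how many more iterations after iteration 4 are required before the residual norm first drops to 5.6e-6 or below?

5

Rate ρ ≈ r_4/r_3 = 1.813e-03/6.305e-03 = 0.2875.
After j more steps, r_{4+j} ≈ 1.813e-03·ρ^j; need ρ^j ≤ 5.6e-6/1.813e-03 = 0.0030888.
j ≥ ln(0.0030888)/ln(0.2875) = -5.7800/-1.24653 = 4.637.
So 5 more iterations are needed.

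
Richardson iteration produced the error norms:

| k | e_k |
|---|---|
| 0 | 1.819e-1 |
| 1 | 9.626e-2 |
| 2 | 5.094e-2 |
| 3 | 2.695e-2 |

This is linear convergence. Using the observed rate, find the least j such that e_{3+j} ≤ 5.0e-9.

Rate ρ ≈ e_3/e_2 = 2.695e-2/5.094e-2 = 0.5291.
After j more steps, e_{3+j} ≈ 2.695e-2·ρ^j; need ρ^j ≤ 5.0e-9/2.695e-2 = 1.85529e-07.
j ≥ ln(1.85529e-07)/ln(0.5291) = -15.5001/-0.63658 = 24.349.
So 25 more iterations are needed.

25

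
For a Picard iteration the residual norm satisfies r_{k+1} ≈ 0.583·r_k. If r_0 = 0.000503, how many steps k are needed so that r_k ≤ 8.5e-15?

After k steps, r_k ≈ 0.000503·0.583^k.
Need 0.583^k ≤ 8.5e-15/0.000503 = 1.68986e-11.
k ≥ ln(1.68986e-11)/ln(0.583) = -24.8038/-0.53957 = 45.970.
Smallest integer k = 46.

46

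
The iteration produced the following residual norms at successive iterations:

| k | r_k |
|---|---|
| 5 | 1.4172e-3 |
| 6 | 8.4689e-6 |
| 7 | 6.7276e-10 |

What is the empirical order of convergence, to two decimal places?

1.84

p ≈ ln(r_7/r_6) / ln(r_6/r_5)
  = ln(6.7276e-10/8.4689e-6) / ln(8.4689e-6/1.4172e-3)
  = ln(7.94389e-05) / ln(0.0059758)
  = -9.44052 / -5.12004 ≈ 1.84384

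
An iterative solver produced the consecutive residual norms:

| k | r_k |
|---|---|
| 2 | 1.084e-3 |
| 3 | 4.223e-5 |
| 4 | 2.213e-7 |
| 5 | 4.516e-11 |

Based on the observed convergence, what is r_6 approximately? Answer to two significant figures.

First estimate the order: p ≈ ln(r_5/r_4) / ln(r_4/r_3) = ln(4.516e-11/2.213e-7)/ln(2.213e-7/4.223e-5) = ln(0.000204067)/ln(0.00524035) ≈ 1.6181.
Then r_6 ≈ r_5·(r_5/r_4)^p = 4.516e-11·(0.000204067)^1.6181 = 4.516e-11·1.06867e-06 ≈ 4.826e-17.

4.8e-17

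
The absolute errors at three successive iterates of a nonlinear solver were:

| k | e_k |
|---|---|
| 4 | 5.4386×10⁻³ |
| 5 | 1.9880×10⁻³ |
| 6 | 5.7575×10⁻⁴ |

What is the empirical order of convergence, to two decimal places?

p ≈ ln(e_6/e_5) / ln(e_5/e_4)
  = ln(5.7575×10⁻⁴/1.9880×10⁻³) / ln(1.9880×10⁻³/5.4386×10⁻³)
  = ln(0.289613) / ln(0.365535)
  = -1.23921 / -1.00639 ≈ 1.23134

1.23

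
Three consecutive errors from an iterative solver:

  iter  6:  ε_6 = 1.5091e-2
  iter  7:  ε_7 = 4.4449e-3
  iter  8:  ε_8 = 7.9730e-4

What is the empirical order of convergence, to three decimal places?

1.406

p ≈ ln(ε_8/ε_7) / ln(ε_7/ε_6)
  = ln(7.9730e-4/4.4449e-3) / ln(4.4449e-3/1.5091e-2)
  = ln(0.179374) / ln(0.29454)
  = -1.718282 / -1.222340 ≈ 1.405732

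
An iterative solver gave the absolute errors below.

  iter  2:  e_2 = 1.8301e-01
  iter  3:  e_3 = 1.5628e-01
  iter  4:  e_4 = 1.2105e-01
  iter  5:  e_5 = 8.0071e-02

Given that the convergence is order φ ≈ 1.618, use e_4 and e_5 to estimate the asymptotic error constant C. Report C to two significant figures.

2.4

C ≈ e_5 / e_4^1.618
  = 8.0071e-02 / (1.2105e-01)^1.618
  = 8.0071e-02 / 0.0328274 ≈ 2.4391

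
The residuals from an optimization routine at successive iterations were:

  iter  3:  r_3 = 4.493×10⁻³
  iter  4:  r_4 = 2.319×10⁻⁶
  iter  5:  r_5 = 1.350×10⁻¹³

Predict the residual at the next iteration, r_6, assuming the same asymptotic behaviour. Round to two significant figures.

1.6e-29

First estimate the order: p ≈ ln(r_5/r_4) / ln(r_4/r_3) = ln(1.350×10⁻¹³/2.319×10⁻⁶)/ln(2.319×10⁻⁶/4.493×10⁻³) = ln(5.82147e-08)/ln(0.000516136) ≈ 2.2009.
Then r_6 ≈ r_5·(r_5/r_4)^p = 1.350×10⁻¹³·(5.82147e-08)^2.2009 = 1.350×10⁻¹³·1.19278e-16 ≈ 1.61e-29.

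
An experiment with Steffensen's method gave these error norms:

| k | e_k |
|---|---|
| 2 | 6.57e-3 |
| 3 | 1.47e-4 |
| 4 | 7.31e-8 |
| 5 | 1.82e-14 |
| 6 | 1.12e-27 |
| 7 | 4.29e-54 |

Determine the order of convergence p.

Consecutive ratios: e_7/e_6 = 4.29e-54/1.12e-27 = 3.83036e-27, e_6/e_5 = 1.12e-27/1.82e-14 = 6.15385e-14.
p ≈ ln(3.83036e-27)/ln(6.15385e-14) = -60.8268/-30.4191 ≈ 2.00.
So the convergence is quadratic (order 2).

2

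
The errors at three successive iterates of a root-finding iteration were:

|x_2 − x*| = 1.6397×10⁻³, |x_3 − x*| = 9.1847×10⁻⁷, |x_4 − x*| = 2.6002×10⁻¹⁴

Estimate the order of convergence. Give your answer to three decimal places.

p ≈ ln(|x_4 − x*|/|x_3 − x*|) / ln(|x_3 − x*|/|x_2 − x*|)
  = ln(2.6002×10⁻¹⁴/9.1847×10⁻⁷) / ln(9.1847×10⁻⁷/1.6397×10⁻³)
  = ln(2.83101e-08) / ln(0.000560145)
  = -17.380047 / -7.487315 ≈ 2.321266

2.321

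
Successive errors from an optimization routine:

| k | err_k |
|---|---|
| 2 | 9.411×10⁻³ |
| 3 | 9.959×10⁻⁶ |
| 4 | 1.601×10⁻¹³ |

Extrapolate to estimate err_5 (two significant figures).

First estimate the order: p ≈ ln(err_4/err_3) / ln(err_3/err_2) = ln(1.601×10⁻¹³/9.959×10⁻⁶)/ln(9.959×10⁻⁶/9.411×10⁻³) = ln(1.60759e-08)/ln(0.00105823) ≈ 2.6194.
Then err_5 ≈ err_4·(err_4/err_3)^p = 1.601×10⁻¹³·(1.60759e-08)^2.6194 = 1.601×10⁻¹³·3.84464e-21 ≈ 6.155e-34.

6.2e-34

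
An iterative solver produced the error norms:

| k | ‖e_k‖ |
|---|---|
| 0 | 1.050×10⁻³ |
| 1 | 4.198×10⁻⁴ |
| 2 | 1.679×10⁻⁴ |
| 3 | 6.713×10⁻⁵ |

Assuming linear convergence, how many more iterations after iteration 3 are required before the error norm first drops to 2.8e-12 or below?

19

Rate ρ ≈ ‖e_3‖/‖e_2‖ = 6.713×10⁻⁵/1.679×10⁻⁴ = 0.3998.
After j more steps, ‖e_{3+j}‖ ≈ 6.713×10⁻⁵·ρ^j; need ρ^j ≤ 2.8e-12/6.713×10⁻⁵ = 4.17101e-08.
j ≥ ln(4.17101e-08)/ln(0.3998) = -16.9925/-0.91679 = 18.535.
So 19 more iterations are needed.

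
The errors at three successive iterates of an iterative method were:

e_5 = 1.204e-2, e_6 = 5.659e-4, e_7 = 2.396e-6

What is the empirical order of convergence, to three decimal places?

1.787

p ≈ ln(e_7/e_6) / ln(e_6/e_5)
  = ln(2.396e-6/5.659e-4) / ln(5.659e-4/1.204e-2)
  = ln(0.00423396) / ln(0.0470017)
  = -5.464618 / -3.057572 ≈ 1.787241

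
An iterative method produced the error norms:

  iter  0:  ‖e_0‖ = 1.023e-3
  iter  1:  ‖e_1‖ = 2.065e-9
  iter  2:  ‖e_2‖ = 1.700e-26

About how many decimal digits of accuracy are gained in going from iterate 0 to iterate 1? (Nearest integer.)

Digits gained ≈ log₁₀(‖e_0‖/‖e_1‖) = log₁₀(1.023e-3/2.065e-9) = log₁₀(495400) ≈ 5.695.

6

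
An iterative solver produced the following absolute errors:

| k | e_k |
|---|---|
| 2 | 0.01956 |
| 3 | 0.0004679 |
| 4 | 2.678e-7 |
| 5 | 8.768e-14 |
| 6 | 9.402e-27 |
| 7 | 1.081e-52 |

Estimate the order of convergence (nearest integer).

2

Consecutive ratios: e_7/e_6 = 1.081e-52/9.402e-27 = 1.14976e-26, e_6/e_5 = 9.402e-27/8.768e-14 = 1.07231e-13.
p ≈ ln(1.14976e-26)/ln(1.07231e-13) = -59.7277/-29.8638 ≈ 2.00.
So the convergence is quadratic (order 2).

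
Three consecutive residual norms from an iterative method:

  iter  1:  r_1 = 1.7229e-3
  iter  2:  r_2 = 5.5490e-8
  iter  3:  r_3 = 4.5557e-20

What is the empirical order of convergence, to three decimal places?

p ≈ ln(r_3/r_2) / ln(r_2/r_1)
  = ln(4.5557e-20/5.5490e-8) / ln(5.5490e-8/1.7229e-3)
  = ln(8.20995e-13) / ln(3.22073e-05)
  = -27.828259 / -10.343317 ≈ 2.690458

2.690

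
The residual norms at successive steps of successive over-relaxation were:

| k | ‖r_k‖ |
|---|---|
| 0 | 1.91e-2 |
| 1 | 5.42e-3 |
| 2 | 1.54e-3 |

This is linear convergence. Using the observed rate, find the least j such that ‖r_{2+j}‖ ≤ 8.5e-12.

Rate ρ ≈ ‖r_2‖/‖r_1‖ = 1.54e-3/5.42e-3 = 0.2841.
After j more steps, ‖r_{2+j}‖ ≈ 1.54e-3·ρ^j; need ρ^j ≤ 8.5e-12/1.54e-3 = 5.51948e-09.
j ≥ ln(5.51948e-09)/ln(0.2841) = -19.0150/-1.25843 = 15.110.
So 16 more iterations are needed.

16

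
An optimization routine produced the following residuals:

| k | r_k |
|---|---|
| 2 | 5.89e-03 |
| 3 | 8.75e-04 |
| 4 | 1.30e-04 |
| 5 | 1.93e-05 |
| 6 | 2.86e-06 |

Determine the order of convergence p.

1

Consecutive ratios: r_6/r_5 = 2.86e-06/1.93e-05 = 0.148187, r_5/r_4 = 1.93e-05/1.30e-04 = 0.148462.
p ≈ ln(0.148187)/ln(0.148462) = -1.9093/-1.9074 ≈ 1.00.
So the convergence is linear (order 1).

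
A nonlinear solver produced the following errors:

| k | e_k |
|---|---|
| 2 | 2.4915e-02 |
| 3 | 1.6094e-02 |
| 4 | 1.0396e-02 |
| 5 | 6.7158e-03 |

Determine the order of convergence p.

1

Consecutive ratios: e_5/e_4 = 6.7158e-03/1.0396e-02 = 0.645998, e_4/e_3 = 1.0396e-02/1.6094e-02 = 0.645955.
p ≈ ln(0.645998)/ln(0.645955) = -0.4370/-0.4370 ≈ 1.00.
So the convergence is linear (order 1).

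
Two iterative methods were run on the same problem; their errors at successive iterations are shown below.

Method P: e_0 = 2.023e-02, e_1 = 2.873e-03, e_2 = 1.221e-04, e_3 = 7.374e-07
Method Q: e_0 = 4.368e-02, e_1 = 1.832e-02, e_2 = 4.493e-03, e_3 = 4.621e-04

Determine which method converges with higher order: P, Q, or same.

Method P: p ≈ ln(7.374e-07/1.221e-04)/ln(1.221e-04/2.873e-03) ≈ 1.62.
Method Q: p ≈ ln(4.621e-04/4.493e-03)/ln(4.493e-03/1.832e-02) ≈ 1.62.
Both orders ≈ 1.6 — effectively the same.

same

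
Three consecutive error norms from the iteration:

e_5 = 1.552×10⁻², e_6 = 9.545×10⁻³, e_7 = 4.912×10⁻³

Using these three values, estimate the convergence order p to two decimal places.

p ≈ ln(e_7/e_6) / ln(e_6/e_5)
  = ln(4.912×10⁻³/9.545×10⁻³) / ln(9.545×10⁻³/1.552×10⁻²)
  = ln(0.514615) / ln(0.615013)
  = -0.66434 / -0.48611 ≈ 1.36665

1.37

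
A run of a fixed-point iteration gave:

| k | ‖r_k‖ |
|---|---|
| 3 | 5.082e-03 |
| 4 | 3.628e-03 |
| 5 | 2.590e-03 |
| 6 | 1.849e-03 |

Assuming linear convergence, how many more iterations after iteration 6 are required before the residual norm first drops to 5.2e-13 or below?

Rate ρ ≈ ‖r_6‖/‖r_5‖ = 1.849e-03/2.590e-03 = 0.7139.
After j more steps, ‖r_{6+j}‖ ≈ 1.849e-03·ρ^j; need ρ^j ≤ 5.2e-13/1.849e-03 = 2.81233e-10.
j ≥ ln(2.81233e-10)/ln(0.7139) = -21.9918/-0.33701 = 65.256.
So 66 more iterations are needed.

66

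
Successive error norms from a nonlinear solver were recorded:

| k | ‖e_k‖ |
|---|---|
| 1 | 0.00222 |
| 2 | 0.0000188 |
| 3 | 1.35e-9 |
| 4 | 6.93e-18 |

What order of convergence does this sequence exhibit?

2

Consecutive ratios: ‖e_4‖/‖e_3‖ = 6.93e-18/1.35e-9 = 5.13333e-09, ‖e_3‖/‖e_2‖ = 1.35e-9/0.0000188 = 7.18085e-05.
p ≈ ln(5.13333e-09)/ln(7.18085e-05) = -19.0875/-9.5415 ≈ 2.00.
So the convergence is quadratic (order 2).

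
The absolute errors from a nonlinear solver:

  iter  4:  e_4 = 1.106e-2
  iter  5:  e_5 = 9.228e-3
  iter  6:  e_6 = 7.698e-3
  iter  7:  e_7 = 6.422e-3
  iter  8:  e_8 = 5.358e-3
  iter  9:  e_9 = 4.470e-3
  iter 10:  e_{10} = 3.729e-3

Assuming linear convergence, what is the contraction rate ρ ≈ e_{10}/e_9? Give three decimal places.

ρ ≈ e_{10}/e_9 = 3.729e-3/4.470e-3 = 0.83423

0.834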